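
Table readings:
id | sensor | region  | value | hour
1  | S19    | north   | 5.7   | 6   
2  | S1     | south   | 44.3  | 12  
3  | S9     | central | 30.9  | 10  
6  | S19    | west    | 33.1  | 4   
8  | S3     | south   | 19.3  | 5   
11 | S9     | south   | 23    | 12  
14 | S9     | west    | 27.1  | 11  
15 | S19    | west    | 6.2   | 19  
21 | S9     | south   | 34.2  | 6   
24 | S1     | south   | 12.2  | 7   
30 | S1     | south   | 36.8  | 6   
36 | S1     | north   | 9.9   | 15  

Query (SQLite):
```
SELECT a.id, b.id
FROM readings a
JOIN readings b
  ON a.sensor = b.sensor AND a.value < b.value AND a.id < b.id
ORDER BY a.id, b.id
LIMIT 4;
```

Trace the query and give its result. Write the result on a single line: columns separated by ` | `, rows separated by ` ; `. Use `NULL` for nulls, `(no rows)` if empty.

Pairs (a,b) with same sensor, a.value < b.value, a.id < b.id.
sensor groups: S1:{2,24,30,36} S19:{1,6,15} S3:{8} S9:{3,11,14,21}
Ordered by (a.id, b.id); first 4.

1 | 6 ; 1 | 15 ; 3 | 21 ; 11 | 14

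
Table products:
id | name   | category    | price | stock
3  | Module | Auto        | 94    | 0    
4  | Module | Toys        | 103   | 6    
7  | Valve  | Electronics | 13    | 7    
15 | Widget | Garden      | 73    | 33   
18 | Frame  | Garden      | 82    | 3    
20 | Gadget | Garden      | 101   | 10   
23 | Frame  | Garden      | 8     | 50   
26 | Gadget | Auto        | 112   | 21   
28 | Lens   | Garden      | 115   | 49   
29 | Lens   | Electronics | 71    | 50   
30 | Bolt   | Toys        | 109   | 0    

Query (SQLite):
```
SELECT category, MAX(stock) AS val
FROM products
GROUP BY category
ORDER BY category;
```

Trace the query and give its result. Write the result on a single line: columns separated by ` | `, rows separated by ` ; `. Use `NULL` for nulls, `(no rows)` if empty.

Auto | 21 ; Electronics | 50 ; Garden | 50 ; Toys | 6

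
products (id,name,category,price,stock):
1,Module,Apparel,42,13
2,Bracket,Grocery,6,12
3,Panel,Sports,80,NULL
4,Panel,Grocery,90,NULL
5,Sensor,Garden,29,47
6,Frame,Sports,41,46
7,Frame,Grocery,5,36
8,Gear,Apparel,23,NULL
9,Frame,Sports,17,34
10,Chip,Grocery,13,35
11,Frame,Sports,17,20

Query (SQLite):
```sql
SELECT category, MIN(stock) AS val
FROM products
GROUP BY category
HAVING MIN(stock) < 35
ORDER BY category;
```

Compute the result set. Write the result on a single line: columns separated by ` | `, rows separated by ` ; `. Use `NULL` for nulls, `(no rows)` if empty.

Apparel | 13 ; Grocery | 12 ; Sports | 20

Partition products by category; compute MIN(stock) within each group.
HAVING: keep groups where MIN(stock) < 35.
  Apparel: ids {1, 8} → MIN(stock)=13
  Garden: ids {5} → MIN(stock)=47
  Grocery: ids {2, 4, 7, 10} → MIN(stock)=12
  Sports: ids {3, 6, 9, 11} → MIN(stock)=20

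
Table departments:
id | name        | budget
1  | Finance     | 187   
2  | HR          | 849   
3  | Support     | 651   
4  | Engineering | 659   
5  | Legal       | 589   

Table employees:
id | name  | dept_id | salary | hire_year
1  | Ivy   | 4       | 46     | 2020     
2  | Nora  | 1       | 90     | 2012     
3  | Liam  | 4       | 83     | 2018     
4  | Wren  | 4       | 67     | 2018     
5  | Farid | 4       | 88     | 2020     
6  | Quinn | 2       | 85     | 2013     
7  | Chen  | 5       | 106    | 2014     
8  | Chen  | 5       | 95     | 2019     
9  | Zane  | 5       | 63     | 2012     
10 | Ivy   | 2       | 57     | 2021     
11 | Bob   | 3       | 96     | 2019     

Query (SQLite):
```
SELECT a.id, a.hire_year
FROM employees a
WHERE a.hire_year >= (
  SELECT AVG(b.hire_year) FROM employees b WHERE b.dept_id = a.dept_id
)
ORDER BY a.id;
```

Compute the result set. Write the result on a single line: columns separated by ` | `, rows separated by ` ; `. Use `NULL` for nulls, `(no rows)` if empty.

For each employees row a, compute AVG(hire_year) over rows sharing a.dept_id.
Keep row a if a.hire_year >= that per-group AVG.
  dept_id=1: AVG(hire_year) = 2012.0
  dept_id=2: AVG(hire_year) = 2017.0
  dept_id=3: AVG(hire_year) = 2019.0
  dept_id=4: AVG(hire_year) = 2019.0
  dept_id=5: AVG(hire_year) = 2015.0

1 | 2020 ; 2 | 2012 ; 5 | 2020 ; 8 | 2019 ; 10 | 2021 ; 11 | 2019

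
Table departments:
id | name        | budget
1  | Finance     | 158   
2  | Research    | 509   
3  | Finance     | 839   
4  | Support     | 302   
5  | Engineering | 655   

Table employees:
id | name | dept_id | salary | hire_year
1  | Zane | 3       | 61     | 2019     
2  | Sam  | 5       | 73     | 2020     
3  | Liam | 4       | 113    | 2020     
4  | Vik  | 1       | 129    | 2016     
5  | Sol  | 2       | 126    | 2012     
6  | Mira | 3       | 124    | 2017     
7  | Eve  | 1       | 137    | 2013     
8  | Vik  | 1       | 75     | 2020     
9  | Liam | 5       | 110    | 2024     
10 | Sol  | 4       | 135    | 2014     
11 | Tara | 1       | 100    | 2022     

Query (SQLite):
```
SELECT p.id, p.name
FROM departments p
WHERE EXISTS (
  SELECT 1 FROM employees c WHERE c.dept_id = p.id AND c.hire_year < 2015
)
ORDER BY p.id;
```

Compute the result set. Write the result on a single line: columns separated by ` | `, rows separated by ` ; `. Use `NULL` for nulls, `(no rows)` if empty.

1 | Finance ; 2 | Research ; 4 | Support

For each departments row, check whether any employees with matching dept_id has hire_year < 2015.
Keep rows where that is true.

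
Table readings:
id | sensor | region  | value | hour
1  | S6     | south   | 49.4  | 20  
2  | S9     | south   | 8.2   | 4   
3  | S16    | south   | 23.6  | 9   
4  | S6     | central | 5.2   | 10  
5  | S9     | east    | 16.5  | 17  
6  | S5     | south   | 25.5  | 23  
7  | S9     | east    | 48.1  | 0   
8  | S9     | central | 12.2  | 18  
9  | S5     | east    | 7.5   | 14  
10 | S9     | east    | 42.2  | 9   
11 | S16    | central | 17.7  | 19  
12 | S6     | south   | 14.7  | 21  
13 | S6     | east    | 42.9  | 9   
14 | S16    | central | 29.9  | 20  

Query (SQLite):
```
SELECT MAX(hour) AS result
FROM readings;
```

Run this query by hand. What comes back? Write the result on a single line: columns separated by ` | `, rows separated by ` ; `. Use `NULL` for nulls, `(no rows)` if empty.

All hour values: [20, 4, 9, 10, 17, 23, 0, 18, 14, 9, 19, 21, 9, 20].
MAX of non-NULL values = 23.

23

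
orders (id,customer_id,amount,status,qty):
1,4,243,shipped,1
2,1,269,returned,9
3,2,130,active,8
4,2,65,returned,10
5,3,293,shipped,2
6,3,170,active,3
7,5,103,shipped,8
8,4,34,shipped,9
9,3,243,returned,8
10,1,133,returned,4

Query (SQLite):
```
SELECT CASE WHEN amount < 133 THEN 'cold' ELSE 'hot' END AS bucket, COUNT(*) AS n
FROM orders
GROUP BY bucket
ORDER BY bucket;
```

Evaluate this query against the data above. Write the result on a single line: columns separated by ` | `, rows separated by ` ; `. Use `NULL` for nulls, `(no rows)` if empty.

cold | 4 ; hot | 6

Bucket rows by amount < 133 → 'cold' else 'hot'; count each bucket.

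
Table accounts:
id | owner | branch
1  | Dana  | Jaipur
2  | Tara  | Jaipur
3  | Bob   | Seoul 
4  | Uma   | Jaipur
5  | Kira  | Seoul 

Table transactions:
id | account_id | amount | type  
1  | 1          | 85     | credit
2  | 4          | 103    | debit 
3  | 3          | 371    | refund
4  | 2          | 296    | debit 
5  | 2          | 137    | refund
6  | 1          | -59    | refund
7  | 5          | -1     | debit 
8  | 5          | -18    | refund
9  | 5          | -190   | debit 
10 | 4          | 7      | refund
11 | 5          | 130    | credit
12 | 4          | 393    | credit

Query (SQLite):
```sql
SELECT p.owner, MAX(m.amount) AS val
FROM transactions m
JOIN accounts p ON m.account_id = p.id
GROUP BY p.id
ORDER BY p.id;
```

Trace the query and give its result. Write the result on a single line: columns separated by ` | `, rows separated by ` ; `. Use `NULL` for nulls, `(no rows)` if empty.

Join each transactions row to its accounts via account_id.
Group joined rows by accounts.id; compute MAX(m.amount) per group.
  1: ids {1, 6} → MAX(m.amount)=85
  2: ids {4, 5} → MAX(m.amount)=296
  3: ids {3} → MAX(m.amount)=371
  4: ids {2, 10, 12} → MAX(m.amount)=393
  5: ids {7, 8, 9, 11} → MAX(m.amount)=130

Dana | 85 ; Tara | 296 ; Bob | 371 ; Uma | 393 ; Kira | 130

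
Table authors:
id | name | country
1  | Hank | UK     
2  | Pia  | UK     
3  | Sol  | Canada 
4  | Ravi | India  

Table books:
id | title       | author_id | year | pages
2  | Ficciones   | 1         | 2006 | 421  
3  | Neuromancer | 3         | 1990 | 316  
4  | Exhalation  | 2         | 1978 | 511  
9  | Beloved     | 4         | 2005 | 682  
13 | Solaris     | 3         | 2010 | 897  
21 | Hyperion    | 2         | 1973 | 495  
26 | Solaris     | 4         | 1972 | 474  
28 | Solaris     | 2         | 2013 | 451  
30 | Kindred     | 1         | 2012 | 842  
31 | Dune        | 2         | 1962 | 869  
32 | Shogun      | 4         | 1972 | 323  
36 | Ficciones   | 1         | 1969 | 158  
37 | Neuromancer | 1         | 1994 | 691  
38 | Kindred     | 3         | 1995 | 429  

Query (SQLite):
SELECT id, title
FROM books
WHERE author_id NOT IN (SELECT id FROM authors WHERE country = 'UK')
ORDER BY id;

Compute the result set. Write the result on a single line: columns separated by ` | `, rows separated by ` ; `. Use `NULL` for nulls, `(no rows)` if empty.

3 | Neuromancer ; 9 | Beloved ; 13 | Solaris ; 26 | Solaris ; 32 | Shogun ; 38 | Kindred

Inner query: authors.id where country = 'UK'.
Outer: keep books rows whose author_id is not in that set.
Inner query → {1, 2}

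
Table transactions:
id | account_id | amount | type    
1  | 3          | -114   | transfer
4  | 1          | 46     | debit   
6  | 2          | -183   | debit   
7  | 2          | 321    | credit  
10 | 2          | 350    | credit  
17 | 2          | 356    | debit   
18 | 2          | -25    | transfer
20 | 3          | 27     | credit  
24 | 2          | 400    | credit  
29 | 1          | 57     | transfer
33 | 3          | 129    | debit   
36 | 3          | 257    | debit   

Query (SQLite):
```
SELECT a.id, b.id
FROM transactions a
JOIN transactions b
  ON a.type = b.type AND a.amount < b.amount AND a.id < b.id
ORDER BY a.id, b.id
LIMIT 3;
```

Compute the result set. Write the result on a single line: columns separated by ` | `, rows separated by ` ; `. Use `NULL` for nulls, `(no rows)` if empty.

Pairs (a,b) with same type, a.amount < b.amount, a.id < b.id.
type groups: credit:{7,10,20,24} debit:{4,6,17,33,36} transfer:{1,18,29}
Ordered by (a.id, b.id); first 3.

1 | 18 ; 1 | 29 ; 4 | 17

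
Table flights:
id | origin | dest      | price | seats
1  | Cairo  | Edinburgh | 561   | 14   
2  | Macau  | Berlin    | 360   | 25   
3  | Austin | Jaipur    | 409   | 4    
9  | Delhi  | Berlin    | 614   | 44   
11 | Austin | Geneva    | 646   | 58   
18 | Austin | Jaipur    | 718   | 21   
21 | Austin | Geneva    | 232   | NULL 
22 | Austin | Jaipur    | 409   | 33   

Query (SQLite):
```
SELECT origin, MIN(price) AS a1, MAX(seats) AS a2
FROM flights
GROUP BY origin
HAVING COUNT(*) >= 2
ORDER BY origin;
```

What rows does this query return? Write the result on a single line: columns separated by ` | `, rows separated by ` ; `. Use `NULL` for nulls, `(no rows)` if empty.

Group flights by origin.
Per group compute: MIN(price), MAX(seats).
HAVING: drop groups with fewer than 2 rows.
  Austin: ids {3, 11, 18, 21, 22} → MIN(price)=232, MAX(seats)=58
  Cairo: ids {1} → MIN(price)=561, MAX(seats)=14
  Delhi: ids {9} → MIN(price)=614, MAX(seats)=44
  Macau: ids {2} → MIN(price)=360, MAX(seats)=25

Austin | 232 | 58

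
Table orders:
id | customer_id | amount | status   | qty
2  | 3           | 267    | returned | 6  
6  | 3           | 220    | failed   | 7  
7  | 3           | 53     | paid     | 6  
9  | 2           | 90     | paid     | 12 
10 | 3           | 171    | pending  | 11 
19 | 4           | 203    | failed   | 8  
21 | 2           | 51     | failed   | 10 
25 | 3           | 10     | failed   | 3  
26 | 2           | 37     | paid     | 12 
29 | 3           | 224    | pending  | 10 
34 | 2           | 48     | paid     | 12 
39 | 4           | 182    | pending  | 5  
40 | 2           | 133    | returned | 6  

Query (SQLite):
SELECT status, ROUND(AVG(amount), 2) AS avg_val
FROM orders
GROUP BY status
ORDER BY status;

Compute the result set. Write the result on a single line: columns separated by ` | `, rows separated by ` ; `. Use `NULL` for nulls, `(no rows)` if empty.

Partition orders by status; compute ROUND(AVG(amount), 2) within each group.
  failed: ids {6, 19, 21, 25} → ROUND(AVG(amount), 2)=121
  paid: ids {7, 9, 26, 34} → ROUND(AVG(amount), 2)=57
  pending: ids {10, 29, 39} → ROUND(AVG(amount), 2)=192.33
  returned: ids {2, 40} → ROUND(AVG(amount), 2)=200

failed | 121 ; paid | 57 ; pending | 192.33 ; returned | 200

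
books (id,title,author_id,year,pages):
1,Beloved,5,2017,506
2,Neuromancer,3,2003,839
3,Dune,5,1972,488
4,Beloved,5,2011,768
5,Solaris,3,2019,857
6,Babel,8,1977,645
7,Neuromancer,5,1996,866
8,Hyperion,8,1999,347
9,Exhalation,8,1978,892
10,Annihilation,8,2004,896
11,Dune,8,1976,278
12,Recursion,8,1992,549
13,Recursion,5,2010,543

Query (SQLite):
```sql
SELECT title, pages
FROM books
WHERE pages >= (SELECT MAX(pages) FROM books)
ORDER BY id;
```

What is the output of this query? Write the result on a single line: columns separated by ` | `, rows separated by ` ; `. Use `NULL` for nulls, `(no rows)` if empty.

Annihilation | 896

Scalar subquery: MAX(pages) over all books rows = 896.
Keep rows where pages >= that value.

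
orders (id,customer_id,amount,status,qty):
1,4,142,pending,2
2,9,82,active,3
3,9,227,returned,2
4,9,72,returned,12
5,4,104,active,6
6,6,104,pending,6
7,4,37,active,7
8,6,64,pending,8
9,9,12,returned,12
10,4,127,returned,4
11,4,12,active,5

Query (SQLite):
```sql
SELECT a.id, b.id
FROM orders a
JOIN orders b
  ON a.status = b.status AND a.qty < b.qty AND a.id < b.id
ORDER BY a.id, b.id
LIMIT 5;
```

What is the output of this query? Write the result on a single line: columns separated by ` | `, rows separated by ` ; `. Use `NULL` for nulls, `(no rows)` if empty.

Pairs (a,b) with same status, a.qty < b.qty, a.id < b.id.
status groups: active:{2,5,7,11} pending:{1,6,8} returned:{3,4,9,10}
Ordered by (a.id, b.id); first 5.

1 | 6 ; 1 | 8 ; 2 | 5 ; 2 | 7 ; 2 | 11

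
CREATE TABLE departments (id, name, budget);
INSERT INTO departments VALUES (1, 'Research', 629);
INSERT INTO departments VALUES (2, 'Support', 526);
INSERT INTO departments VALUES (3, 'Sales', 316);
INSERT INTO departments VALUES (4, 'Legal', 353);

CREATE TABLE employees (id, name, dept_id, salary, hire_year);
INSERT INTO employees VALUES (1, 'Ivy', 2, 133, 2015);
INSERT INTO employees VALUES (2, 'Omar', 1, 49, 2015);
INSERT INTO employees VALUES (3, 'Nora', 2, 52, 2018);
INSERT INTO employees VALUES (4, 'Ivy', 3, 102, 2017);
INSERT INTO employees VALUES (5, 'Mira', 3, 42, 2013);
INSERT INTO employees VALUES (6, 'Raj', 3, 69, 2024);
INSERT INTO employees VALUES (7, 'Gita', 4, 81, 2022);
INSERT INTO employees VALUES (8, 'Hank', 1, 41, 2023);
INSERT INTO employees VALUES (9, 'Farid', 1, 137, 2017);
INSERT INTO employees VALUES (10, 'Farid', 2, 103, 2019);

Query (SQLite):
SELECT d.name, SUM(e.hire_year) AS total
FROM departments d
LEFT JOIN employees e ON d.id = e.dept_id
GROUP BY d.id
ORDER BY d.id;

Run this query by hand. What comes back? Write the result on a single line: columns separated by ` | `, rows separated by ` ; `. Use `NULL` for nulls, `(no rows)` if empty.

Research | 6055 ; Support | 6052 ; Sales | 6054 ; Legal | 2022

LEFT JOIN keeps every departments row; unmatched ones get NULL for employees columns.
Group by departments.id and compute SUM(e.hire_year). SUM over an all-NULL group is NULL.
  1: ids {2, 8, 9} → SUM(e.hire_year)=6055
  2: ids {1, 3, 10} → SUM(e.hire_year)=6052
  3: ids {4, 5, 6} → SUM(e.hire_year)=6054
  4: ids {7} → SUM(e.hire_year)=2022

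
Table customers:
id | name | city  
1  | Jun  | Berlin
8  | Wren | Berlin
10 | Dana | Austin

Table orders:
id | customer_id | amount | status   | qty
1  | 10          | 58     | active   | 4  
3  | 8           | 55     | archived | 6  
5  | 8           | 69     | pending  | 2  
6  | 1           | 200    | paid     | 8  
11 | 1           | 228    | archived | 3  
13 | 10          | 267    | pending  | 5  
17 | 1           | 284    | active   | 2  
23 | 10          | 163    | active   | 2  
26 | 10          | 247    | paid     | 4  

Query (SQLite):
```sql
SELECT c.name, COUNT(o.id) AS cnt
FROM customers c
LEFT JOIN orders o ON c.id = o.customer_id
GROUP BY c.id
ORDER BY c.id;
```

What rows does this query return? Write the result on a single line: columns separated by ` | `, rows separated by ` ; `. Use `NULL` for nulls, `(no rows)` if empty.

LEFT JOIN keeps every customers row; unmatched ones get NULL for orders columns.
Group by customers.id and compute COUNT(o.id). COUNT(col) of an all-NULL group is 0.
  1: ids {6, 11, 17} → COUNT(o.id)=3
  8: ids {3, 5} → COUNT(o.id)=2
  10: ids {1, 13, 23, 26} → COUNT(o.id)=4

Jun | 3 ; Wren | 2 ; Dana | 4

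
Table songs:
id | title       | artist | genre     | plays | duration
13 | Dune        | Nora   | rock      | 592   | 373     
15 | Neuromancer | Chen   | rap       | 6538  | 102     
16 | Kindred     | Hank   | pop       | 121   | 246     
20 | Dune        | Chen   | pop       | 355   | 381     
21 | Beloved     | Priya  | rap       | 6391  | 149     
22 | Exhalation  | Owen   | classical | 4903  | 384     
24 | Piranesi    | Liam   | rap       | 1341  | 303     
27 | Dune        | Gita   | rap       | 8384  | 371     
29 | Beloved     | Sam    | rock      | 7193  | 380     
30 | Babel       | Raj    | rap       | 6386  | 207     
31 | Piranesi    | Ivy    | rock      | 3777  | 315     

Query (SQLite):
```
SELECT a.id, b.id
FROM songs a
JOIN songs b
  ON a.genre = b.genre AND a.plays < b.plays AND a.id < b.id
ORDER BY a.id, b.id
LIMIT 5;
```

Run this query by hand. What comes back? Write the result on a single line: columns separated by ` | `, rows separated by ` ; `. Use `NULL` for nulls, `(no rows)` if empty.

13 | 29 ; 13 | 31 ; 15 | 27 ; 16 | 20 ; 21 | 27

Pairs (a,b) with same genre, a.plays < b.plays, a.id < b.id.
genre groups: classical:{22} pop:{16,20} rap:{15,21,24,27,30} rock:{13,29,31}
Ordered by (a.id, b.id); first 5.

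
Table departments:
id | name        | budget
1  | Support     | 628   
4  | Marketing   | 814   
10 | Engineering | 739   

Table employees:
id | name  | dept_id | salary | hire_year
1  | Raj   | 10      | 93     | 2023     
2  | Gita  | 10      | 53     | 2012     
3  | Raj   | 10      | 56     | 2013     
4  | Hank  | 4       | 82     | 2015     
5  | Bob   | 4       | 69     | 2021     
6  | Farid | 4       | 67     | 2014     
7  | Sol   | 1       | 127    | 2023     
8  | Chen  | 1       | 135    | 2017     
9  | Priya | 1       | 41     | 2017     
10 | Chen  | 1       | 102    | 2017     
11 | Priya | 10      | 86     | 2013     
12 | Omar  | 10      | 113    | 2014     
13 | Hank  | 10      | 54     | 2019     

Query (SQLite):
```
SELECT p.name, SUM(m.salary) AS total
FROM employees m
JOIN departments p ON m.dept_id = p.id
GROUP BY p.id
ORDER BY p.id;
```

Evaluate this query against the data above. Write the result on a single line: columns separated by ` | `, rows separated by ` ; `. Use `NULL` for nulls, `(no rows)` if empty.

Support | 405 ; Marketing | 218 ; Engineering | 455

Join each employees row to its departments via dept_id.
Group joined rows by departments.id; compute SUM(m.salary) per group.
  1: ids {7, 8, 9, 10} → SUM(m.salary)=405
  4: ids {4, 5, 6} → SUM(m.salary)=218
  10: ids {1, 2, 3, 11, 12, 13} → SUM(m.salary)=455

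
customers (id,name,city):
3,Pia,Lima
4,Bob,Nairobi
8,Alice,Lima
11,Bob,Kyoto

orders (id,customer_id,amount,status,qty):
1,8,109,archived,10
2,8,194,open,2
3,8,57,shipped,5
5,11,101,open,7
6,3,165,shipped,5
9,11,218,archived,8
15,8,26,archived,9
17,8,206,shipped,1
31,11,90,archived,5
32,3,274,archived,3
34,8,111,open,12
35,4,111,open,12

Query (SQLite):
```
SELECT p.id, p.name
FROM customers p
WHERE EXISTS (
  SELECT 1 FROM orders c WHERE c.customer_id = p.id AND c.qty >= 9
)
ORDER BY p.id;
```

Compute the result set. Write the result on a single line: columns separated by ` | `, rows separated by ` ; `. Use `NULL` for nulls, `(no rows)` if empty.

4 | Bob ; 8 | Alice

For each customers row, check whether any orders with matching customer_id has qty >= 9.
Keep rows where that is true.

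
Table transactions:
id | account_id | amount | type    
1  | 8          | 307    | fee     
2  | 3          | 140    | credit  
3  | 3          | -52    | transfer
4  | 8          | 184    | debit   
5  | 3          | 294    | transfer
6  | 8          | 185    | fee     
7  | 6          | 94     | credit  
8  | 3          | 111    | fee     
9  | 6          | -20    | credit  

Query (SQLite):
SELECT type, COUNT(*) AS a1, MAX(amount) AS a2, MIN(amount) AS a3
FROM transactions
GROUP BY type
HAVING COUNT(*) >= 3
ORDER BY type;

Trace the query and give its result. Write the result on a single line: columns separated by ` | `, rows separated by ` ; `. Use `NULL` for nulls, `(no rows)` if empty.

Group transactions by type.
Per group compute: COUNT(*), MAX(amount), MIN(amount).
HAVING: drop groups with fewer than 3 rows.
  credit: ids {2, 7, 9} → COUNT(*)=3, MAX(amount)=140, MIN(amount)=-20
  debit: ids {4} → COUNT(*)=1, MAX(amount)=184, MIN(amount)=184
  fee: ids {1, 6, 8} → COUNT(*)=3, MAX(amount)=307, MIN(amount)=111
  transfer: ids {3, 5} → COUNT(*)=2, MAX(amount)=294, MIN(amount)=-52

credit | 3 | 140 | -20 ; fee | 3 | 307 | 111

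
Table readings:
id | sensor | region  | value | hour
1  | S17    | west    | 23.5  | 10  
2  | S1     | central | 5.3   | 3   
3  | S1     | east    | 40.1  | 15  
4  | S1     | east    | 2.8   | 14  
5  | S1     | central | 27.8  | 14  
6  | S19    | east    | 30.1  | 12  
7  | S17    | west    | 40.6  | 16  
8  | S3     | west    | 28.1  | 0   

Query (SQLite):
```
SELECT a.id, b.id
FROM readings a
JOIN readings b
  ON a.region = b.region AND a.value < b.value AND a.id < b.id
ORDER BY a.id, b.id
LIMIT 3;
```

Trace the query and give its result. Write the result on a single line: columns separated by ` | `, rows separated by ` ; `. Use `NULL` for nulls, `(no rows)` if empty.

Pairs (a,b) with same region, a.value < b.value, a.id < b.id.
region groups: central:{2,5} east:{3,4,6} west:{1,7,8}
Ordered by (a.id, b.id); first 3.

1 | 7 ; 1 | 8 ; 2 | 5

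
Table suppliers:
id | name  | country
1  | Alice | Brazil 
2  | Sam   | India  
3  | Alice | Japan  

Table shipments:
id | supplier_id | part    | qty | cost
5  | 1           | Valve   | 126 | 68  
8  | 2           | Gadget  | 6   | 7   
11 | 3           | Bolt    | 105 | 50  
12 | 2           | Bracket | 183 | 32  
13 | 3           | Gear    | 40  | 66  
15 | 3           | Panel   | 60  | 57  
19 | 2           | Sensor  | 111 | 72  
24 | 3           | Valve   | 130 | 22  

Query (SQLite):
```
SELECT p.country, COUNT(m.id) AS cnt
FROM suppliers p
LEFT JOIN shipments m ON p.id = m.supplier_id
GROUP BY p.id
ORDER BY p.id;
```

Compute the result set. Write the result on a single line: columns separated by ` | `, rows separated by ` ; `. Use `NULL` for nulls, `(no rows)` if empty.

Brazil | 1 ; India | 3 ; Japan | 4

LEFT JOIN keeps every suppliers row; unmatched ones get NULL for shipments columns.
Group by suppliers.id and compute COUNT(m.id). COUNT(col) of an all-NULL group is 0.
  1: ids {5} → COUNT(m.id)=1
  2: ids {8, 12, 19} → COUNT(m.id)=3
  3: ids {11, 13, 15, 24} → COUNT(m.id)=4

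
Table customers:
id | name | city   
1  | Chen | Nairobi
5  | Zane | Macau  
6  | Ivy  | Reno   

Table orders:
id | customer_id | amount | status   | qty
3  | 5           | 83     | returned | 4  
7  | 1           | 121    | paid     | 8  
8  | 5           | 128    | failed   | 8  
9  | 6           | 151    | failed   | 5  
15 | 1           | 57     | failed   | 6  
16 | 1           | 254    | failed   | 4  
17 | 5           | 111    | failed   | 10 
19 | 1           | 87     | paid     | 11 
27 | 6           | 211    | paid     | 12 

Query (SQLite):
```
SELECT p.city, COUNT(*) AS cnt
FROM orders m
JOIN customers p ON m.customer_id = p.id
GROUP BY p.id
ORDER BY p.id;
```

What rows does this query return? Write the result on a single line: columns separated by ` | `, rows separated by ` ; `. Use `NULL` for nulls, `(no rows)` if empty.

Nairobi | 4 ; Macau | 3 ; Reno | 2

Join each orders row to its customers via customer_id.
Group joined rows by customers.id; compute COUNT(*) per group.
  1: ids {7, 15, 16, 19} → COUNT(*)=4
  5: ids {3, 8, 17} → COUNT(*)=3
  6: ids {9, 27} → COUNT(*)=2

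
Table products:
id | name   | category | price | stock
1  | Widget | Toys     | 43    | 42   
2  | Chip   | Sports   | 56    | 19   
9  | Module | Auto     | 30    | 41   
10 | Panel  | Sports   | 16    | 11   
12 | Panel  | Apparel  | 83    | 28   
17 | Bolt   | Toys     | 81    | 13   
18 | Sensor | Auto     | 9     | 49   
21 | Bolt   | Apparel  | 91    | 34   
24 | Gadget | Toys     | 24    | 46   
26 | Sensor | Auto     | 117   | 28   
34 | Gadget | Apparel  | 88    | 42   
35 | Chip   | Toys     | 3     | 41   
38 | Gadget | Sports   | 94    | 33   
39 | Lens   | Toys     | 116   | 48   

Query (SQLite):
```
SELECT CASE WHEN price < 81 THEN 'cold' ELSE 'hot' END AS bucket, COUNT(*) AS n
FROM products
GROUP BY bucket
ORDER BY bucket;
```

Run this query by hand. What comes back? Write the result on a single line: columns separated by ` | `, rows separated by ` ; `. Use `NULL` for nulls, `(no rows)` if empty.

Bucket rows by price < 81 → 'cold' else 'hot'; count each bucket.

cold | 7 ; hot | 7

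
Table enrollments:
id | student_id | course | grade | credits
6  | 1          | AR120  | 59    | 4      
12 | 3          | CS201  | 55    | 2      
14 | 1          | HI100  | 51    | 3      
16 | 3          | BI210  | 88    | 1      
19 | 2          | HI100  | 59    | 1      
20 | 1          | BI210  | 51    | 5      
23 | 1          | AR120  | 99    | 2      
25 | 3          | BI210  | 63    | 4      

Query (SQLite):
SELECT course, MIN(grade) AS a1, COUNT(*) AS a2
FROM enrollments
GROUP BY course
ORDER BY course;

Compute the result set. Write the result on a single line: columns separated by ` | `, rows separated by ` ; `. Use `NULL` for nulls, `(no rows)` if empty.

AR120 | 59 | 2 ; BI210 | 51 | 3 ; CS201 | 55 | 1 ; HI100 | 51 | 2

Group enrollments by course.
Per group compute: MIN(grade), COUNT(*).
  AR120: ids {6, 23} → MIN(grade)=59, COUNT(*)=2
  BI210: ids {16, 20, 25} → MIN(grade)=51, COUNT(*)=3
  CS201: ids {12} → MIN(grade)=55, COUNT(*)=1
  HI100: ids {14, 19} → MIN(grade)=51, COUNT(*)=2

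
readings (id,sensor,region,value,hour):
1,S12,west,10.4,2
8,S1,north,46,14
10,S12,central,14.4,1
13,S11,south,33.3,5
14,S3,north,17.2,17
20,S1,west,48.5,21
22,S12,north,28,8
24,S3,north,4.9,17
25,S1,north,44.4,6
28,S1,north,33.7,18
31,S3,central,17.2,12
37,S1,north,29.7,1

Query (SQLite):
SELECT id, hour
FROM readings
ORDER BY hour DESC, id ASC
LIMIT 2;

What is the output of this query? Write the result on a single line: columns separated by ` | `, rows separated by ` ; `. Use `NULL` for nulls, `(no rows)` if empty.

20 | 21 ; 28 | 18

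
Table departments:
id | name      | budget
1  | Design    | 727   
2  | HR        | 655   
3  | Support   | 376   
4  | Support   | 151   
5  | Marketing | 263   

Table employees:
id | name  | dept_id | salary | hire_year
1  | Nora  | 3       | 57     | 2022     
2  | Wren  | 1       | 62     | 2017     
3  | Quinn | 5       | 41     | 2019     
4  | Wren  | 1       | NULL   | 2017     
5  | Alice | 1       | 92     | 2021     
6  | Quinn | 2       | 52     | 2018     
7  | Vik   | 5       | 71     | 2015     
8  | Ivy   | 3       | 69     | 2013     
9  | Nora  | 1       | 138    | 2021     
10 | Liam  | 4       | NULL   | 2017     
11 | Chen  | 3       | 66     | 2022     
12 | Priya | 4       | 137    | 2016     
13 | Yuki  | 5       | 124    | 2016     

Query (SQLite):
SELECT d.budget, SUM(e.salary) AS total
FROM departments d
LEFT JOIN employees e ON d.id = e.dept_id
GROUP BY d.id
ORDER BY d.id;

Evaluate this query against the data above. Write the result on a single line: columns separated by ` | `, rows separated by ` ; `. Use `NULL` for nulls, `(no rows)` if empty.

727 | 292 ; 655 | 52 ; 376 | 192 ; 151 | 137 ; 263 | 236

LEFT JOIN keeps every departments row; unmatched ones get NULL for employees columns.
Group by departments.id and compute SUM(e.salary). SUM over an all-NULL group is NULL.
  1: ids {2, 4, 5, 9} → SUM(e.salary)=292
  2: ids {6} → SUM(e.salary)=52
  3: ids {1, 8, 11} → SUM(e.salary)=192
  4: ids {10, 12} → SUM(e.salary)=137
  5: ids {3, 7, 13} → SUM(e.salary)=236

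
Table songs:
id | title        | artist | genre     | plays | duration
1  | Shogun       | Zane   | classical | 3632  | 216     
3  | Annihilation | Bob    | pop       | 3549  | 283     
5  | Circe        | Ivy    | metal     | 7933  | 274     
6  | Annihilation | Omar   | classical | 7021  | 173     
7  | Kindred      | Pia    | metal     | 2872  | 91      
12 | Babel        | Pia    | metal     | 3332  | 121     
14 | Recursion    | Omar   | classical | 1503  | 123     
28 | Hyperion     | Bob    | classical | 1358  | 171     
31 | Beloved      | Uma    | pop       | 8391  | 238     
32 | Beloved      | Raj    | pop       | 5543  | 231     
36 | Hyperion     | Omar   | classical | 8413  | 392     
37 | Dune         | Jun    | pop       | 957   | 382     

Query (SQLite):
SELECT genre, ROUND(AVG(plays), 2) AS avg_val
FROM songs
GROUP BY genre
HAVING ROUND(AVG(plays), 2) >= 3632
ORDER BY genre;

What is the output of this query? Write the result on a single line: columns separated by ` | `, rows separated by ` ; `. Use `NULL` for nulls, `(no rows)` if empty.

classical | 4385.4 ; metal | 4712.33 ; pop | 4610

Partition songs by genre; compute ROUND(AVG(plays), 2) within each group.
HAVING: keep groups where ROUND(AVG(plays), 2) >= 3632.
  classical: ids {1, 6, 14, 28, 36} → ROUND(AVG(plays), 2)=4385.4
  metal: ids {5, 7, 12} → ROUND(AVG(plays), 2)=4712.33
  pop: ids {3, 31, 32, 37} → ROUND(AVG(plays), 2)=4610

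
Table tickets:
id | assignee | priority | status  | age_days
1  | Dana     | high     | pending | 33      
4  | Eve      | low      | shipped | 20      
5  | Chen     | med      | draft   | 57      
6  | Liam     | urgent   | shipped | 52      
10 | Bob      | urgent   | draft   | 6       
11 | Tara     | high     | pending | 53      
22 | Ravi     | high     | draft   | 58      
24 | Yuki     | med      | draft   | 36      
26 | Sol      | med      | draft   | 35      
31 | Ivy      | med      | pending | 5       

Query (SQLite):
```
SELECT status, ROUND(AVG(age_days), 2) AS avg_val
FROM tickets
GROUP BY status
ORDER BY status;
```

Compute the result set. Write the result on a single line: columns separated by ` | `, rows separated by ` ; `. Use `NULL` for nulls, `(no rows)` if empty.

Partition tickets by status; compute ROUND(AVG(age_days), 2) within each group.
  draft: ids {5, 10, 22, 24, 26} → ROUND(AVG(age_days), 2)=38.4
  pending: ids {1, 11, 31} → ROUND(AVG(age_days), 2)=30.33
  shipped: ids {4, 6} → ROUND(AVG(age_days), 2)=36

draft | 38.4 ; pending | 30.33 ; shipped | 36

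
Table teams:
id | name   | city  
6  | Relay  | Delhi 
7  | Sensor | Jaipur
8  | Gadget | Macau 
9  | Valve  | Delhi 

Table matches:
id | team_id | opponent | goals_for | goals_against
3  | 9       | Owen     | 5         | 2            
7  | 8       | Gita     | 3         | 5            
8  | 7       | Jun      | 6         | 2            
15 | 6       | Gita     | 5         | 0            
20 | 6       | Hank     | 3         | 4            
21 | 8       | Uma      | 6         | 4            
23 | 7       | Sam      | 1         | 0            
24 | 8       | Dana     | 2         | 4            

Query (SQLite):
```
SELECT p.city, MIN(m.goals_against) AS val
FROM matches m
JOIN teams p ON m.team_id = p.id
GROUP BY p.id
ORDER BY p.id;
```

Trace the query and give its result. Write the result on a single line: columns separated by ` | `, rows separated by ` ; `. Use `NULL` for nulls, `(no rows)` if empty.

Join each matches row to its teams via team_id.
Group joined rows by teams.id; compute MIN(m.goals_against) per group.
  6: ids {15, 20} → MIN(m.goals_against)=0
  7: ids {8, 23} → MIN(m.goals_against)=0
  8: ids {7, 21, 24} → MIN(m.goals_against)=4
  9: ids {3} → MIN(m.goals_against)=2

Delhi | 0 ; Jaipur | 0 ; Macau | 4 ; Delhi | 2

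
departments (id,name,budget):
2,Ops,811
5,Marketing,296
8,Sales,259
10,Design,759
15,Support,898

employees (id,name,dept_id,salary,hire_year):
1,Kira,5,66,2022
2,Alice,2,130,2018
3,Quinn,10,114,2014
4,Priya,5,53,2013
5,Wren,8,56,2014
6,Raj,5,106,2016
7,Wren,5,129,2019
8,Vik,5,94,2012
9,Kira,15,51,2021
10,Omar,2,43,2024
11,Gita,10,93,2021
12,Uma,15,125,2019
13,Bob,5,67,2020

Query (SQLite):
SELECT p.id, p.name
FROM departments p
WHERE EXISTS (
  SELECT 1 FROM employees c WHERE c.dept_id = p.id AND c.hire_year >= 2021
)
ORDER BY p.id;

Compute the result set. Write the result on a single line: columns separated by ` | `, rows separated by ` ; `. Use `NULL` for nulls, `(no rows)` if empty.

2 | Ops ; 5 | Marketing ; 10 | Design ; 15 | Support

For each departments row, check whether any employees with matching dept_id has hire_year >= 2021.
Keep rows where that is true.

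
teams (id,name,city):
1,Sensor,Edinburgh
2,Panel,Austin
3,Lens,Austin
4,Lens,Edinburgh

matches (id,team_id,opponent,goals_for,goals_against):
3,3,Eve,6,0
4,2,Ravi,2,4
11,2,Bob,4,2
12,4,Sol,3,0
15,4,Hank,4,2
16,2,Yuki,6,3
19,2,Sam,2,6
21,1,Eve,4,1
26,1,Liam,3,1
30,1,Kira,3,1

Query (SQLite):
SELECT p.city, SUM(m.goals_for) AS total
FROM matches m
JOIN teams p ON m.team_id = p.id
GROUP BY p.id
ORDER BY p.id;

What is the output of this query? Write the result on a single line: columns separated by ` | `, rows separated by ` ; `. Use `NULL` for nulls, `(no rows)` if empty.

Edinburgh | 10 ; Austin | 14 ; Austin | 6 ; Edinburgh | 7

Join each matches row to its teams via team_id.
Group joined rows by teams.id; compute SUM(m.goals_for) per group.
  1: ids {21, 26, 30} → SUM(m.goals_for)=10
  2: ids {4, 11, 16, 19} → SUM(m.goals_for)=14
  3: ids {3} → SUM(m.goals_for)=6
  4: ids {12, 15} → SUM(m.goals_for)=7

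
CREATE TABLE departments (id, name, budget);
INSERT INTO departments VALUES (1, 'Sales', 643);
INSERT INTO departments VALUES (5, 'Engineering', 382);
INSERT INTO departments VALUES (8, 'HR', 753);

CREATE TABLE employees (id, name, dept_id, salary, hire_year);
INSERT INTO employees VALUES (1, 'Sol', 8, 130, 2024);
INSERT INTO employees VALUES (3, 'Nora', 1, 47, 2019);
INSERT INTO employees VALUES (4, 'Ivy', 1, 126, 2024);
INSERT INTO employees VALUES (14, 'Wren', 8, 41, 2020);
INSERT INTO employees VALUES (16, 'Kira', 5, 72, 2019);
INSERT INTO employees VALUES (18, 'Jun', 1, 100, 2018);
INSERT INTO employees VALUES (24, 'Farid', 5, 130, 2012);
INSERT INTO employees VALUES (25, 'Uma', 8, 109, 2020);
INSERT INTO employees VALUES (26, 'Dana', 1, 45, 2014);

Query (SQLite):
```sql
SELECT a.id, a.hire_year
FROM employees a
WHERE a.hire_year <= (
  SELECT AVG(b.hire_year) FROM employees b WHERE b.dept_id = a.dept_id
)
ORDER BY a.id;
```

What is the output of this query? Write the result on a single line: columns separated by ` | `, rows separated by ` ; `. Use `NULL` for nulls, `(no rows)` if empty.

14 | 2020 ; 18 | 2018 ; 24 | 2012 ; 25 | 2020 ; 26 | 2014

For each employees row a, compute AVG(hire_year) over rows sharing a.dept_id.
Keep row a if a.hire_year <= that per-group AVG.
  dept_id=1: AVG(hire_year) = 2018.75
  dept_id=5: AVG(hire_year) = 2015.5
  dept_id=8: AVG(hire_year) = 2021.333333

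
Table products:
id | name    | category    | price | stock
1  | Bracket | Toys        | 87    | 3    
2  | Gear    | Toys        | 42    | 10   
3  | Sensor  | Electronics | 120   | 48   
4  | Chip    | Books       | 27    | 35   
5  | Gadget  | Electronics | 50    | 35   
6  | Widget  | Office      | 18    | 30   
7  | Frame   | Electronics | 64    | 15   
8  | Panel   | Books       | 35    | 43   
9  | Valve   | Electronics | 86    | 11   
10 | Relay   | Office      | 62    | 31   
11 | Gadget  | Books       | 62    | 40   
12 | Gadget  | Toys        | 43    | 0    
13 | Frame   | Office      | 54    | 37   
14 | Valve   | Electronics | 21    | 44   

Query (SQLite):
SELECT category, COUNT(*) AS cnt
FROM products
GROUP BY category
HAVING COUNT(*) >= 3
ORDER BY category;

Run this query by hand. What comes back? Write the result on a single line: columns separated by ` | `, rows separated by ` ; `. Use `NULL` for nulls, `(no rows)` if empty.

Partition products by category; compute COUNT(*) within each group.
HAVING: keep groups with count ≥ 3.
  Books: ids {4, 8, 11} → COUNT(*)=3
  Electronics: ids {3, 5, 7, 9, 14} → COUNT(*)=5
  Office: ids {6, 10, 13} → COUNT(*)=3
  Toys: ids {1, 2, 12} → COUNT(*)=3

Books | 3 ; Electronics | 5 ; Office | 3 ; Toys | 3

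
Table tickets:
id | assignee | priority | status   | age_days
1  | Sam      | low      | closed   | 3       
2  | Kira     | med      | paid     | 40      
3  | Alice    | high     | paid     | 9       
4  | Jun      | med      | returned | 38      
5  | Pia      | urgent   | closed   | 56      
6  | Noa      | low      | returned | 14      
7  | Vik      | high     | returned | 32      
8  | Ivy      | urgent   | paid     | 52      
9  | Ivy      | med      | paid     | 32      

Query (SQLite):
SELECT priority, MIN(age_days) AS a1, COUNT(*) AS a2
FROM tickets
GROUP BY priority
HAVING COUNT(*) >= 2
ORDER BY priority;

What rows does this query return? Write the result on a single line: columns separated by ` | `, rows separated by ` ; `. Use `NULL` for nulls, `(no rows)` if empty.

high | 9 | 2 ; low | 3 | 2 ; med | 32 | 3 ; urgent | 52 | 2

Group tickets by priority.
Per group compute: MIN(age_days), COUNT(*).
HAVING: drop groups with fewer than 2 rows.
  high: ids {3, 7} → MIN(age_days)=9, COUNT(*)=2
  low: ids {1, 6} → MIN(age_days)=3, COUNT(*)=2
  med: ids {2, 4, 9} → MIN(age_days)=32, COUNT(*)=3
  urgent: ids {5, 8} → MIN(age_days)=52, COUNT(*)=2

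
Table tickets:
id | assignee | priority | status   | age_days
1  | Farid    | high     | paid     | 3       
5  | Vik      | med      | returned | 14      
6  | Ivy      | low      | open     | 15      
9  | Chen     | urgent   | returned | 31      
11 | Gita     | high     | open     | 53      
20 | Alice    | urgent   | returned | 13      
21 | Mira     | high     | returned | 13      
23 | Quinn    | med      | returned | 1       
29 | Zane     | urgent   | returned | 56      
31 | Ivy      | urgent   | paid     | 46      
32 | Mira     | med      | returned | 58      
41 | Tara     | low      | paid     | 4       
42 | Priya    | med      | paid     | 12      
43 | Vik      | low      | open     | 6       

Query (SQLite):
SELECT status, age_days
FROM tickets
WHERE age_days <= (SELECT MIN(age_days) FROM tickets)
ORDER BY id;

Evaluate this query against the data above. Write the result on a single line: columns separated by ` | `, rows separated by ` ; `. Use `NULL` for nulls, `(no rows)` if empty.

returned | 1

Scalar subquery: MIN(age_days) over all tickets rows = 1.
Keep rows where age_days <= that value.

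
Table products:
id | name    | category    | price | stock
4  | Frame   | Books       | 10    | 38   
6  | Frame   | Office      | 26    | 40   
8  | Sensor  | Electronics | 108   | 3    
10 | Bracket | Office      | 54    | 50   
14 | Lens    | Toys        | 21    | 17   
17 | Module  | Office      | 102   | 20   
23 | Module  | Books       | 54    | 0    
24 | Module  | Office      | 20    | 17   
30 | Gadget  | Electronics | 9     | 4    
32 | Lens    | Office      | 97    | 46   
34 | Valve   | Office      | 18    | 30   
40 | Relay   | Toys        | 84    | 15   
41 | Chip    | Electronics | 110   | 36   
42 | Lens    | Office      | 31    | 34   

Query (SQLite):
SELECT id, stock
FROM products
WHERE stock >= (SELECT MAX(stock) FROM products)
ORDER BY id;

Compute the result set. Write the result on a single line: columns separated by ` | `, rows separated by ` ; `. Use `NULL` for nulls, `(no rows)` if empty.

10 | 50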